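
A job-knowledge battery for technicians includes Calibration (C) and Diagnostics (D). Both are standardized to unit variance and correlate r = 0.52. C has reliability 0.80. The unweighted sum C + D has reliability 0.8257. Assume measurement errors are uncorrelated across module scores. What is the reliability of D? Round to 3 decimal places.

0.670

Var(C+D) = 2 + 2·0.52 = 3.040.
True-score variance = ρ_C + ρ_D + 2·0.52, so 0.8257 = (0.80 + ρ_D + 1.04) / 3.040.
ρ_D = 0.8257·3.040 − 0.80 − 1.04 = 0.670.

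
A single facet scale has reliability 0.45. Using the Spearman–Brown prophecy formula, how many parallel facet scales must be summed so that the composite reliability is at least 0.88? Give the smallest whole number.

k ≥ ρ*(1−ρ₁)/(ρ₁(1−ρ*)) = 0.88·0.55 / (0.45·0.12) = 8.963.
Smallest integer k = 9.

9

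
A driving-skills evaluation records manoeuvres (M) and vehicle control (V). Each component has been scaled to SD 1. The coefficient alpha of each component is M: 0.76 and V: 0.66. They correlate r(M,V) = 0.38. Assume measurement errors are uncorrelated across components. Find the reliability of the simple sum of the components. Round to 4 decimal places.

0.7899

Var(M+V) = 2 + 2·[0.38] = 2 + 0.76 = 2.76.
Under uncorrelated errors the observed covariances equal the true-score covariances, so only the own-variance terms attenuate.
True-score variance = [0.76 + 0.66] + 0.76 = 1.42 + 0.76 = 2.18.
Reliability = 2.18 / 2.76 = 0.7899.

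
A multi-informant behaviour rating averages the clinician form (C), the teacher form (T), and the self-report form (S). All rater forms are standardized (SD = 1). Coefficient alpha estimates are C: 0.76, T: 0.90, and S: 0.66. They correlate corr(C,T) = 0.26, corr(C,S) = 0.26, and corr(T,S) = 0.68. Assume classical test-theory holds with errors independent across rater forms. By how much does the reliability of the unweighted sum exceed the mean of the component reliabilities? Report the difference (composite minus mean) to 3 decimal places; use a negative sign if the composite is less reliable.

Var(sum) = 3 + 2.4 = 5.4; true-score variance = 2.32 + 2.4 = 4.72; composite reliability = 0.8741.
Mean component reliability = 0.7733.
Difference = 0.8741 − 0.7733 = 0.101.

0.101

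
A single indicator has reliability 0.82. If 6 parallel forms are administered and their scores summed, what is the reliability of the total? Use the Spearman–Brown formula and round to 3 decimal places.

ρ_k = kρ / (1 + (k−1)ρ) = 6·0.82 / (1 + 5·0.82) = 4.920 / 5.100 = 0.965.

0.965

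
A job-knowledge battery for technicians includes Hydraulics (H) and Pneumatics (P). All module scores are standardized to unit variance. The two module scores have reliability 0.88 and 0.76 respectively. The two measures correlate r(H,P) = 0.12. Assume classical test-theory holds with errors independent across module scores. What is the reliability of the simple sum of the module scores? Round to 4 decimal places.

0.8393

Var(H+P) = 2 + 2·[0.12] = 2 + 0.24 = 2.24.
Under uncorrelated errors the observed covariances equal the true-score covariances, so only the own-variance terms attenuate.
True-score variance = [0.88 + 0.76] + 0.24 = 1.64 + 0.24 = 1.88.
Reliability = 1.88 / 2.24 = 0.8393.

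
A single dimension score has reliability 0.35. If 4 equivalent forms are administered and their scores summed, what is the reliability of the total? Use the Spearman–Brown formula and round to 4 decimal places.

0.6829

ρ_k = kρ / (1 + (k−1)ρ) = 4·0.35 / (1 + 3·0.35) = 1.400 / 2.050 = 0.6829.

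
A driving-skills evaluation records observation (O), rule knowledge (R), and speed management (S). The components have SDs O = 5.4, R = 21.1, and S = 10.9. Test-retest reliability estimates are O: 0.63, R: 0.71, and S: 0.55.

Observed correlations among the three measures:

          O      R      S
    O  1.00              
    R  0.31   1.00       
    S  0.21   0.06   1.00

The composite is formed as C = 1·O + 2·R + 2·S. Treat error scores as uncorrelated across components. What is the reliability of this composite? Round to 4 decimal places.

Var(C) = 5.4² + 2²·21.1² + 2²·10.9² + 2·[2·5.4·21.1·0.31 + 2·5.4·10.9·0.21 + 4·21.1·10.9·0.06] = 2285.24 + 301.123 = 2586.36.
With uncorrelated errors the cross-covariances are all true-score covariance, so they carry over unchanged; only the diagonal terms shrink to ρᵢσᵢ².
True-score variance = [5.4²·0.63 + 2²·21.1²·0.71 + 2²·10.9²·0.55] + 301.123 = 1544.15 + 301.123 = 1845.27.
Reliability = 1845.27 / 2586.36 = 0.7135.

0.7135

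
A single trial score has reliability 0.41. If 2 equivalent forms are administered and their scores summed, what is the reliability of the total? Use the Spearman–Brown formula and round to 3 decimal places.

ρ_k = kρ / (1 + (k−1)ρ) = 2·0.41 / (1 + 1·0.41) = 0.820 / 1.410 = 0.582.

0.582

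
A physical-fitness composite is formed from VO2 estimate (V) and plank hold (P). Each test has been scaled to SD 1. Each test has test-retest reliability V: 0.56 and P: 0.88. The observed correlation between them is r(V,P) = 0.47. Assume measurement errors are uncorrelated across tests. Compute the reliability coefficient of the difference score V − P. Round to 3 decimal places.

Var(V−P) = 1 + 1 − 2·0.47 = 2 − 0.94 = 1.06.
With uncorrelated errors the cross-covariances are all true-score covariance, so they carry over unchanged; only the diagonal terms shrink to ρᵢσᵢ².
True-score variance = [0.56 + 0.88] − 0.94 = 1.44 − 0.94 = 0.5.
Reliability = 0.5 / 1.06 = 0.472.

0.472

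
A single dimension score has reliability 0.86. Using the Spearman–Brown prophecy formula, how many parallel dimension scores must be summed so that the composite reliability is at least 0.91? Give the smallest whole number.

2

k ≥ ρ*(1−ρ₁)/(ρ₁(1−ρ*)) = 0.91·0.14 / (0.86·0.09) = 1.646.
Smallest integer k = 2.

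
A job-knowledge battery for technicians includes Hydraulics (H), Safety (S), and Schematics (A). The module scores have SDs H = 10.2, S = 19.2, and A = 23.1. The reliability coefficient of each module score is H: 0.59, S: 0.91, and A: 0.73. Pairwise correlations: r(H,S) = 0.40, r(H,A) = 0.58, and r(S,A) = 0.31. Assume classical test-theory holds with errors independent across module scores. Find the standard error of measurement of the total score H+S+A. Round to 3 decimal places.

14.829

Var(total) = 1006.29 + 704.974 = 1711.26.
True-score variance = 786.381 + 704.974 = 1491.35, so reliability = 0.8715.
Error variance = 1711.26 − 1491.35 = 219.909; SEM = √219.909 = 14.829.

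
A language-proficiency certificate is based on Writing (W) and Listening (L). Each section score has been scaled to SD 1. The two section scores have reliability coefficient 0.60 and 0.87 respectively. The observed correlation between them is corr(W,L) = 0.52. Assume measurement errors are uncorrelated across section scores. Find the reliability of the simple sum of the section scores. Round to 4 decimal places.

Var(W+L) = 2 + 2·[0.52] = 2 + 1.04 = 3.04.
Because errors are independent across components, Cov(Tᵢ,Tⱼ) = Cov(Xᵢ,Xⱼ); the off-diagonal part of the true-score variance is the same as above.
True-score variance = [0.60 + 0.87] + 1.04 = 1.47 + 1.04 = 2.51.
Reliability = 2.51 / 3.04 = 0.8257.

0.8257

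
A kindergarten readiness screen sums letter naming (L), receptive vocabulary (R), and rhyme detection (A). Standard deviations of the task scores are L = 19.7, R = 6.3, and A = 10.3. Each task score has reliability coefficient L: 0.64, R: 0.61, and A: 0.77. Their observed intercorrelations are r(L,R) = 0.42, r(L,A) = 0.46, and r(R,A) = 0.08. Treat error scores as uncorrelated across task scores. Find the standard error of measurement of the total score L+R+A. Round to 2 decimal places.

Var(total) = 533.87 + 301.312 = 835.182.
True-score variance = 354.278 + 301.312 = 655.59, so reliability = 0.7850.
Error variance = 835.182 − 655.59 = 179.592; SEM = √179.592 = 13.40.

13.40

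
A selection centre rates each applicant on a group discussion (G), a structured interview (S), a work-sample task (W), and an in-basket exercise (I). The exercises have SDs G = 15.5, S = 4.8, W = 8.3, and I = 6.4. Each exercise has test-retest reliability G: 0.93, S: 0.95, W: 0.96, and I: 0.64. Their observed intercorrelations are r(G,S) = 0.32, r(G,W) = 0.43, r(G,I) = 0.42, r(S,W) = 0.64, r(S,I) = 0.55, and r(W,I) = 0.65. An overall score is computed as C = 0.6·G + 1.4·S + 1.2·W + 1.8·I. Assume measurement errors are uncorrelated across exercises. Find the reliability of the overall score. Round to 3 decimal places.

Var(C) = 0.6²·15.5² + 1.4²·4.8² + 1.2²·8.3² + 1.8²·6.4² + 2·[0.84·15.5·4.8·0.32 + 0.72·15.5·8.3·0.43 + 1.08·15.5·6.4·0.42 + 1.68·4.8·8.3·0.64 + 2.52·4.8·6.4·0.55 + 2.16·8.3·6.4·0.65] = 363.56 + 529.64 = 893.201.
With uncorrelated errors the cross-covariances are all true-score covariance, so they carry over unchanged; only the diagonal terms shrink to ρᵢσᵢ².
True-score variance = [0.6²·15.5²·0.93 + 1.4²·4.8²·0.95 + 1.2²·8.3²·0.96 + 1.8²·6.4²·0.64] + 529.64 = 303.504 + 529.64 = 833.145.
Reliability = 833.145 / 893.201 = 0.933.

0.933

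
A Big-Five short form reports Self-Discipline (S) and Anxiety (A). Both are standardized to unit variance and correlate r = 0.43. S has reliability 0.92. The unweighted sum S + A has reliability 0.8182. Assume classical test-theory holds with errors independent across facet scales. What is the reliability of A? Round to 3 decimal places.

0.560

Var(S+A) = 2 + 2·0.43 = 2.860.
True-score variance = ρ_S + ρ_A + 2·0.43, so 0.8182 = (0.92 + ρ_A + 0.86) / 2.860.
ρ_A = 0.8182·2.860 − 0.92 − 0.86 = 0.560.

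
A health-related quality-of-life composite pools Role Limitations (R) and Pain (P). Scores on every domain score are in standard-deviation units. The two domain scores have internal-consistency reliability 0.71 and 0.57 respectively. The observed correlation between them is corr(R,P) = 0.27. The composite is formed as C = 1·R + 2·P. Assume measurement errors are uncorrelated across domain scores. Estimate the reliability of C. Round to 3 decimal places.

0.669

Var(C) = 1 + 2² + 2·[2·0.27] = 5 + 1.08 = 6.08.
With uncorrelated errors the cross-covariances are all true-score covariance, so they carry over unchanged; only the diagonal terms shrink to ρᵢσᵢ².
True-score variance = [0.71 + 2²·0.57] + 1.08 = 2.99 + 1.08 = 4.07.
Reliability = 4.07 / 6.08 = 0.669.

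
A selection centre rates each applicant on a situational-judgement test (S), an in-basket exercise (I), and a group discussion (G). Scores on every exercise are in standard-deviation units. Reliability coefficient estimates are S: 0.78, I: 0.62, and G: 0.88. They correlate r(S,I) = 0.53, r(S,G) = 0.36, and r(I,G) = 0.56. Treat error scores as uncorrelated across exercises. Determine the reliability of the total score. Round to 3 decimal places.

Var(S+I+G) = 3 + 2·[0.53 + 0.36 + 0.56] = 3 + 2.9 = 5.9.
Under uncorrelated errors the observed covariances equal the true-score covariances, so only the own-variance terms attenuate.
True-score variance = [0.78 + 0.62 + 0.88] + 2.9 = 2.28 + 2.9 = 5.18.
Reliability = 5.18 / 5.9 = 0.878.

0.878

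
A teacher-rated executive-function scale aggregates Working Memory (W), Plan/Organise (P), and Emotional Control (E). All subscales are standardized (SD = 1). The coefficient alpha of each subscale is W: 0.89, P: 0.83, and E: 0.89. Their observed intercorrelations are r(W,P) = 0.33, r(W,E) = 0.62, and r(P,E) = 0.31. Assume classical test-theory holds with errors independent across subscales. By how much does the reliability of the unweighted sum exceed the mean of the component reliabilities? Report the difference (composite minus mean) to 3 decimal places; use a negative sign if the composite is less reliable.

Var(sum) = 3 + 2.52 = 5.52; true-score variance = 2.61 + 2.52 = 5.13; composite reliability = 0.9293.
Mean component reliability = 0.8700.
Difference = 0.9293 − 0.8700 = 0.059.

0.059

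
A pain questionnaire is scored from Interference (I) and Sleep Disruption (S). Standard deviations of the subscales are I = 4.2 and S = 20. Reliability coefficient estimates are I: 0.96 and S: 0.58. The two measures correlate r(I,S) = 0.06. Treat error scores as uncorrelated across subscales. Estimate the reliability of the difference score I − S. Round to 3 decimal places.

0.586

Var(I−S) = 4.2² + 20² − 2·4.2·20·0.06 = 417.64 − 10.08 = 407.56.
Because errors are independent across components, Cov(Tᵢ,Tⱼ) = Cov(Xᵢ,Xⱼ); the off-diagonal part of the true-score variance is the same as above.
True-score variance = [4.2²·0.96 + 20²·0.58] − 10.08 = 248.934 − 10.08 = 238.854.
Reliability = 238.854 / 407.56 = 0.586.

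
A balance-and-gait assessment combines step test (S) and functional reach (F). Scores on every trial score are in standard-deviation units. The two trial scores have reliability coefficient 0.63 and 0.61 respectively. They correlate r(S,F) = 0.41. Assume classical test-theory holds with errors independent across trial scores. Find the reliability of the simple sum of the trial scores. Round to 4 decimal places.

0.7305

Var(S+F) = 2 + 2·[0.41] = 2 + 0.82 = 2.82.
Under uncorrelated errors the observed covariances equal the true-score covariances, so only the own-variance terms attenuate.
True-score variance = [0.63 + 0.61] + 0.82 = 1.24 + 0.82 = 2.06.
Reliability = 2.06 / 2.82 = 0.7305.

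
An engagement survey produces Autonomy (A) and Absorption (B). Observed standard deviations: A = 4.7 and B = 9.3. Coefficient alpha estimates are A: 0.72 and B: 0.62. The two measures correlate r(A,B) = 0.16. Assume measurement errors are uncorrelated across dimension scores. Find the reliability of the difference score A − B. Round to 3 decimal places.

0.587

Var(A−B) = 4.7² + 9.3² − 2·4.7·9.3·0.16 = 108.58 − 13.9872 = 94.5928.
Because errors are independent across components, Cov(Tᵢ,Tⱼ) = Cov(Xᵢ,Xⱼ); the off-diagonal part of the true-score variance is the same as above.
True-score variance = [4.7²·0.72 + 9.3²·0.62] − 13.9872 = 69.5286 − 13.9872 = 55.5414.
Reliability = 55.5414 / 94.5928 = 0.587.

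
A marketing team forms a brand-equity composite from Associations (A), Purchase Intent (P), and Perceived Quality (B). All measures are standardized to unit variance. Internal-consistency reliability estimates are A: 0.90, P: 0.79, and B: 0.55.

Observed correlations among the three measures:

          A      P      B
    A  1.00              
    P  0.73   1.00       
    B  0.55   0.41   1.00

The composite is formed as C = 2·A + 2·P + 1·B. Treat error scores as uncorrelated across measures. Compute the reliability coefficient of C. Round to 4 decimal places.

Var(C) = 2² + 2² + 1 + 2·[4·0.73 + 2·0.55 + 2·0.41] = 9 + 9.68 = 18.68.
With uncorrelated errors the cross-covariances are all true-score covariance, so they carry over unchanged; only the diagonal terms shrink to ρᵢσᵢ².
True-score variance = [2²·0.90 + 2²·0.79 + 0.55] + 9.68 = 7.31 + 9.68 = 16.99.
Reliability = 16.99 / 18.68 = 0.9095.

0.9095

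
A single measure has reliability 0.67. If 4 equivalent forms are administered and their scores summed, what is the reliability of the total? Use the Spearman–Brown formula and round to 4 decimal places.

ρ_k = kρ / (1 + (k−1)ρ) = 4·0.67 / (1 + 3·0.67) = 2.680 / 3.010 = 0.8904.

0.8904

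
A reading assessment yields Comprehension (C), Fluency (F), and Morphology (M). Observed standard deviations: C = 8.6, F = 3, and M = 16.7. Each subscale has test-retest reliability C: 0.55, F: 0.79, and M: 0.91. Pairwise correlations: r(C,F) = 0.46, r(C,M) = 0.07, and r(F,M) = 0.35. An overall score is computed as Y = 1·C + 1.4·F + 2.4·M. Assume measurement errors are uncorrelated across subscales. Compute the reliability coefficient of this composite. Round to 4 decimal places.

Var(Y) = 8.6² + 1.4²·3² + 2.4²·16.7² + 2·[1.4·8.6·3·0.46 + 2.4·8.6·16.7·0.07 + 3.36·3·16.7·0.35] = 1698.01 + 199.322 = 1897.33.
Because errors are independent across components, Cov(Tᵢ,Tⱼ) = Cov(Xᵢ,Xⱼ); the off-diagonal part of the true-score variance is the same as above.
True-score variance = [8.6²·0.55 + 1.4²·3²·0.79 + 2.4²·16.7²·0.91] + 199.322 = 1516.44 + 199.322 = 1715.77.
Reliability = 1715.77 / 1897.33 = 0.9043.

0.9043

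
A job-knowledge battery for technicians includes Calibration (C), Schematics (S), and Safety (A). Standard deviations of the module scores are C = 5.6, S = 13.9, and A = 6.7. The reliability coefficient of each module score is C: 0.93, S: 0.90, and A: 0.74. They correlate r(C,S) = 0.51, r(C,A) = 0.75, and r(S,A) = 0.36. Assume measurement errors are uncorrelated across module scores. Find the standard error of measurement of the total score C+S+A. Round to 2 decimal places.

5.76

Var(total) = 269.46 + 202.73 = 472.19.
True-score variance = 236.272 + 202.73 = 439.003, so reliability = 0.9297.
Error variance = 472.19 − 439.003 = 33.1876; SEM = √33.1876 = 5.76.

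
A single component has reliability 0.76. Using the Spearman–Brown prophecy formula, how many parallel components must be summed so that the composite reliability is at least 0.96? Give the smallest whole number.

8

k ≥ ρ*(1−ρ₁)/(ρ₁(1−ρ*)) = 0.96·0.24 / (0.76·0.04) = 7.579.
Smallest integer k = 8.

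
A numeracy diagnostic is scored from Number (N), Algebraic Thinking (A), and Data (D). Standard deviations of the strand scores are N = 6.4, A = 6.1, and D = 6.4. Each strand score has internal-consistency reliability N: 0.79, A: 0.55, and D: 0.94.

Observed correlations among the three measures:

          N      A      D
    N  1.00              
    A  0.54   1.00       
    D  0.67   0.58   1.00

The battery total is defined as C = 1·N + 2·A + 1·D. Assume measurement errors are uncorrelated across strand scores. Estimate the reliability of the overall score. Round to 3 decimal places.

Var(C) = 6.4² + 2²·6.1² + 6.4² + 2·[2·6.4·6.1·0.54 + 6.4·6.4·0.67 + 2·6.1·6.4·0.58] = 230.76 + 229.786 = 460.546.
Because errors are independent across components, Cov(Tᵢ,Tⱼ) = Cov(Xᵢ,Xⱼ); the off-diagonal part of the true-score variance is the same as above.
True-score variance = [6.4²·0.79 + 2²·6.1²·0.55 + 6.4²·0.94] + 229.786 = 152.723 + 229.786 = 382.508.
Reliability = 382.508 / 460.546 = 0.831.

0.831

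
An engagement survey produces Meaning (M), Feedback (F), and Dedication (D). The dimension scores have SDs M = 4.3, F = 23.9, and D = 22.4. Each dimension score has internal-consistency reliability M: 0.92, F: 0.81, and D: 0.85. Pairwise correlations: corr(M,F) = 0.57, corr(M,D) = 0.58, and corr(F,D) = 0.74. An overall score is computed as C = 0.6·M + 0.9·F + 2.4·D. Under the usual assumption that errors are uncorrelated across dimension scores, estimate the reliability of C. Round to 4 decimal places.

0.9014

Var(C) = 0.6²·4.3² + 0.9²·23.9² + 2.4²·22.4² + 2·[0.54·4.3·23.9·0.57 + 1.44·4.3·22.4·0.58 + 2.16·23.9·22.4·0.74] = 3359.47 + 1935.6 = 5295.07.
Because errors are independent across components, Cov(Tᵢ,Tⱼ) = Cov(Xᵢ,Xⱼ); the off-diagonal part of the true-score variance is the same as above.
True-score variance = [0.6²·4.3²·0.92 + 0.9²·23.9²·0.81 + 2.4²·22.4²·0.85] + 1935.6 = 2837.51 + 1935.6 = 4773.11.
Reliability = 4773.11 / 5295.07 = 0.9014.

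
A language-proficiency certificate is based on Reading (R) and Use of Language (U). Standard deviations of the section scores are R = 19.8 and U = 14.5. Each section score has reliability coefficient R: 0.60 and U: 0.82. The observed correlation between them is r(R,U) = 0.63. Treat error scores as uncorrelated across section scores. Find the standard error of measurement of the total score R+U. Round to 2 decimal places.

Var(total) = 602.29 + 361.746 = 964.036.
True-score variance = 407.629 + 361.746 = 769.375, so reliability = 0.7981.
Error variance = 964.036 − 769.375 = 194.661; SEM = √194.661 = 13.95.

13.95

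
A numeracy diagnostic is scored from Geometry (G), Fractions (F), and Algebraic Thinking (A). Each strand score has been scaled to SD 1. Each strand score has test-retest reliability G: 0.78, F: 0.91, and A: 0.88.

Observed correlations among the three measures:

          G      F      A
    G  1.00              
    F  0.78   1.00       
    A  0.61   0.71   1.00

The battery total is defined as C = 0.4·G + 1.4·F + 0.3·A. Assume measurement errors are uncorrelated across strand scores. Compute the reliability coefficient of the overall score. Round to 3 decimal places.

Var(C) = 0.4² + 1.4² + 0.3² + 2·[0.56·0.78 + 0.12·0.61 + 0.42·0.71] = 2.21 + 1.6164 = 3.8264.
Because errors are independent across components, Cov(Tᵢ,Tⱼ) = Cov(Xᵢ,Xⱼ); the off-diagonal part of the true-score variance is the same as above.
True-score variance = [0.4²·0.78 + 1.4²·0.91 + 0.3²·0.88] + 1.6164 = 1.9876 + 1.6164 = 3.604.
Reliability = 3.604 / 3.8264 = 0.942.

0.942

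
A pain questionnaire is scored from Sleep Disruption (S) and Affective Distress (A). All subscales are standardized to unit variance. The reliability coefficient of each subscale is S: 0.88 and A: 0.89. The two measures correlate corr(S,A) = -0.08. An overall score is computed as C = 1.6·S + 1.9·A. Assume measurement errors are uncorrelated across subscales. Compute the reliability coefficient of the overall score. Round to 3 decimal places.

0.876

Var(C) = 1.6² + 1.9² + 2·[3.04·(-0.08)] = 6.17 − 0.4864 = 5.6836.
Under uncorrelated errors the observed covariances equal the true-score covariances, so only the own-variance terms attenuate.
True-score variance = [1.6²·0.88 + 1.9²·0.89] − 0.4864 = 5.4657 − 0.4864 = 4.9793.
Reliability = 4.9793 / 5.6836 = 0.876.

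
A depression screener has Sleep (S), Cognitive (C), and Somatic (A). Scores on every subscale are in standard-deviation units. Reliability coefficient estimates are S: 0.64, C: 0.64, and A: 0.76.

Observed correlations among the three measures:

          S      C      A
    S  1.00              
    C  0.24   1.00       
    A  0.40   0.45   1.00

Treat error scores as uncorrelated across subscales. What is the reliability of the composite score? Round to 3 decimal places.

Var(S+C+A) = 3 + 2·[0.24 + 0.40 + 0.45] = 3 + 2.18 = 5.18.
With uncorrelated errors the cross-covariances are all true-score covariance, so they carry over unchanged; only the diagonal terms shrink to ρᵢσᵢ².
True-score variance = [0.64 + 0.64 + 0.76] + 2.18 = 2.04 + 2.18 = 4.22.
Reliability = 4.22 / 5.18 = 0.815.

0.815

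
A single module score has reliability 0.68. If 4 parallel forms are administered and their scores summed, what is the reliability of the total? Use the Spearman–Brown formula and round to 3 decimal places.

ρ_k = kρ / (1 + (k−1)ρ) = 4·0.68 / (1 + 3·0.68) = 2.720 / 3.040 = 0.895.

0.895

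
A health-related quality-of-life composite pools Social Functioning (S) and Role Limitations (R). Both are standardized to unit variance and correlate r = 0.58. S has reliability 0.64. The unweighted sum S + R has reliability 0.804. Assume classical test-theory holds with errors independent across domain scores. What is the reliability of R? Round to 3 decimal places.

0.741

Var(S+R) = 2 + 2·0.58 = 3.160.
True-score variance = ρ_S + ρ_R + 2·0.58, so 0.804 = (0.64 + ρ_R + 1.16) / 3.160.
ρ_R = 0.804·3.160 − 0.64 − 1.16 = 0.741.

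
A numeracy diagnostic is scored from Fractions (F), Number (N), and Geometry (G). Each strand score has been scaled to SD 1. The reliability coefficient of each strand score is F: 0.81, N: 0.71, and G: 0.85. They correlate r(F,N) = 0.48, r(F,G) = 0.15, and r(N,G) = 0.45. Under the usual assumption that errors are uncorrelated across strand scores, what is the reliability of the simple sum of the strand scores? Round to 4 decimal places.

0.8779

Var(F+N+G) = 3 + 2·[0.48 + 0.15 + 0.45] = 3 + 2.16 = 5.16.
Because errors are independent across components, Cov(Tᵢ,Tⱼ) = Cov(Xᵢ,Xⱼ); the off-diagonal part of the true-score variance is the same as above.
True-score variance = [0.81 + 0.71 + 0.85] + 2.16 = 2.37 + 2.16 = 4.53.
Reliability = 4.53 / 5.16 = 0.8779.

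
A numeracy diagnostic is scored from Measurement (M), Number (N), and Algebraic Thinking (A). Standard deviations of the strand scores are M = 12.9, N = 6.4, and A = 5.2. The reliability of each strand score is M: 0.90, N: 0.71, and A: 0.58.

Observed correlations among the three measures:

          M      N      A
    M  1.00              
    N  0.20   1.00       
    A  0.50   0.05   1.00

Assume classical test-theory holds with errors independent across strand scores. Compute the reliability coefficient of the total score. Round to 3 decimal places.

Var(M+N+A) = 12.9² + 6.4² + 5.2² + 2·[12.9·6.4·0.20 + 12.9·5.2·0.50 + 6.4·5.2·0.05] = 234.41 + 103.432 = 337.842.
Under uncorrelated errors the observed covariances equal the true-score covariances, so only the own-variance terms attenuate.
True-score variance = [12.9²·0.90 + 6.4²·0.71 + 5.2²·0.58] + 103.432 = 194.534 + 103.432 = 297.966.
Reliability = 297.966 / 337.842 = 0.882.

0.882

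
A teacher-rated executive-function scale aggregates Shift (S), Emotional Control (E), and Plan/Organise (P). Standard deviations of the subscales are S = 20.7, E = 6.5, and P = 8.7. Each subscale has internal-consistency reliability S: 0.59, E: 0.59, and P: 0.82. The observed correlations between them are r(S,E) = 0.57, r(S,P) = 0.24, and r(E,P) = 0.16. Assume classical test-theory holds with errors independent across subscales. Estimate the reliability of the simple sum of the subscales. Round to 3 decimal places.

0.743

Var(S+E+P) = 20.7² + 6.5² + 8.7² + 2·[20.7·6.5·0.57 + 20.7·8.7·0.24 + 6.5·8.7·0.16] = 546.43 + 257.926 = 804.356.
Under uncorrelated errors the observed covariances equal the true-score covariances, so only the own-variance terms attenuate.
True-score variance = [20.7²·0.59 + 6.5²·0.59 + 8.7²·0.82] + 257.926 = 339.802 + 257.926 = 597.729.
Reliability = 597.729 / 804.356 = 0.743.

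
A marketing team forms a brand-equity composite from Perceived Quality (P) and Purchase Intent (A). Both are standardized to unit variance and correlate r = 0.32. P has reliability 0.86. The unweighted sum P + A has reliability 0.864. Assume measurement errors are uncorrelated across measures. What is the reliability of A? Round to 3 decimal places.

0.781

Var(P+A) = 2 + 2·0.32 = 2.640.
True-score variance = ρ_P + ρ_A + 2·0.32, so 0.864 = (0.86 + ρ_A + 0.64) / 2.640.
ρ_A = 0.864·2.640 − 0.86 − 0.64 = 0.781.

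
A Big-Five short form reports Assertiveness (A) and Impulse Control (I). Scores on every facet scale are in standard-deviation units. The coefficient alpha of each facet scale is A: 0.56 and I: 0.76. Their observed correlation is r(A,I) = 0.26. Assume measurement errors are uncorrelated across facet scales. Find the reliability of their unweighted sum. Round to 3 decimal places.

0.730

Var(A+I) = 2 + 2·[0.26] = 2 + 0.52 = 2.52.
With uncorrelated errors the cross-covariances are all true-score covariance, so they carry over unchanged; only the diagonal terms shrink to ρᵢσᵢ².
True-score variance = [0.56 + 0.76] + 0.52 = 1.32 + 0.52 = 1.84.
Reliability = 1.84 / 2.52 = 0.730.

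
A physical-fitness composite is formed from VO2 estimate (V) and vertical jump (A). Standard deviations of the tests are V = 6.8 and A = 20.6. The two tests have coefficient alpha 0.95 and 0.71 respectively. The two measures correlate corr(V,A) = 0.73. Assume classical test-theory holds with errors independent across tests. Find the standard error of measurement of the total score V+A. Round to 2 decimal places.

Var(total) = 470.6 + 204.517 = 675.117.
True-score variance = 345.224 + 204.517 = 549.74, so reliability = 0.8143.
Error variance = 675.117 − 549.74 = 125.376; SEM = √125.376 = 11.20.

11.20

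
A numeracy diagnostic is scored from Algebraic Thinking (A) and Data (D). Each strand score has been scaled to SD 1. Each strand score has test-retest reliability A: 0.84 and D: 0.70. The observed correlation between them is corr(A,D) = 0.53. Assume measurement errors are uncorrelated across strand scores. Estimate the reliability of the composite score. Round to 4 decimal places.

Var(A+D) = 2 + 2·[0.53] = 2 + 1.06 = 3.06.
Because errors are independent across components, Cov(Tᵢ,Tⱼ) = Cov(Xᵢ,Xⱼ); the off-diagonal part of the true-score variance is the same as above.
True-score variance = [0.84 + 0.70] + 1.06 = 1.54 + 1.06 = 2.6.
Reliability = 2.6 / 3.06 = 0.8497.

0.8497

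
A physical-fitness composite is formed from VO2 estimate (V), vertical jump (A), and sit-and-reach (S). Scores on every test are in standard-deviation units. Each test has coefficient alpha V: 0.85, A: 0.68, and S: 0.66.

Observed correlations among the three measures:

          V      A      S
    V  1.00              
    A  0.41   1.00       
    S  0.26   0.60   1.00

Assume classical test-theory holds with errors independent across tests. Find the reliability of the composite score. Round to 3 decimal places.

0.854

Var(V+A+S) = 3 + 2·[0.41 + 0.26 + 0.60] = 3 + 2.54 = 5.54.
Because errors are independent across components, Cov(Tᵢ,Tⱼ) = Cov(Xᵢ,Xⱼ); the off-diagonal part of the true-score variance is the same as above.
True-score variance = [0.85 + 0.68 + 0.66] + 2.54 = 2.19 + 2.54 = 4.73.
Reliability = 4.73 / 5.54 = 0.854.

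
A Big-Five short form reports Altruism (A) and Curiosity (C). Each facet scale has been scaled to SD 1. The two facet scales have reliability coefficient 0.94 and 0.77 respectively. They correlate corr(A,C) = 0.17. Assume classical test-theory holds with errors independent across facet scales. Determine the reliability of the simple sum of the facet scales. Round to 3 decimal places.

0.876

Var(A+C) = 2 + 2·[0.17] = 2 + 0.34 = 2.34.
Under uncorrelated errors the observed covariances equal the true-score covariances, so only the own-variance terms attenuate.
True-score variance = [0.94 + 0.77] + 0.34 = 1.71 + 0.34 = 2.05.
Reliability = 2.05 / 2.34 = 0.876.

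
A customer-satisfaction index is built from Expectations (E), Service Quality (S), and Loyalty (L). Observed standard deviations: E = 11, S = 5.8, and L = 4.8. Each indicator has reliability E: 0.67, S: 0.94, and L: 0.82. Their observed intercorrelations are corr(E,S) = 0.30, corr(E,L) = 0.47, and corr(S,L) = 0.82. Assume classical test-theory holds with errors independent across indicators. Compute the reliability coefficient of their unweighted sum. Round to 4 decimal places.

Var(E+S+L) = 11² + 5.8² + 4.8² + 2·[11·5.8·0.30 + 11·4.8·0.47 + 5.8·4.8·0.82] = 177.68 + 133.57 = 311.25.
Because errors are independent across components, Cov(Tᵢ,Tⱼ) = Cov(Xᵢ,Xⱼ); the off-diagonal part of the true-score variance is the same as above.
True-score variance = [11²·0.67 + 5.8²·0.94 + 4.8²·0.82] + 133.57 = 131.584 + 133.57 = 265.154.
Reliability = 265.154 / 311.25 = 0.8519.

0.8519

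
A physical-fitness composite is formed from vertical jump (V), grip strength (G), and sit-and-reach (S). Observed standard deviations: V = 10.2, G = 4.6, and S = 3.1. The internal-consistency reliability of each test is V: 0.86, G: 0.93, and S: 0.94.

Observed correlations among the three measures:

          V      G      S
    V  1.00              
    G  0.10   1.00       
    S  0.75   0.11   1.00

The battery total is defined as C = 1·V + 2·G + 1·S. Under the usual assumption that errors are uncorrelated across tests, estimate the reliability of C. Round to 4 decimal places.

Var(C) = 10.2² + 2²·4.6² + 3.1² + 2·[2·10.2·4.6·0.10 + 10.2·3.1·0.75 + 2·4.6·3.1·0.11] = 198.29 + 72.4724 = 270.762.
Because errors are independent across components, Cov(Tᵢ,Tⱼ) = Cov(Xᵢ,Xⱼ); the off-diagonal part of the true-score variance is the same as above.
True-score variance = [10.2²·0.86 + 2²·4.6²·0.93 + 3.1²·0.94] + 72.4724 = 177.223 + 72.4724 = 249.695.
Reliability = 249.695 / 270.762 = 0.9222.

0.9222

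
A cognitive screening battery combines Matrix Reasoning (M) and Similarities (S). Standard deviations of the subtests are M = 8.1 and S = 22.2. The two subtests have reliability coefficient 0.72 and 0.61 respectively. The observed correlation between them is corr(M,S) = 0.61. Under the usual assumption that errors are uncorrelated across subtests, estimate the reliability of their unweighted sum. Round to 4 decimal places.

Var(M+S) = 8.1² + 22.2² + 2·[8.1·22.2·0.61] = 558.45 + 219.38 = 777.83.
Because errors are independent across components, Cov(Tᵢ,Tⱼ) = Cov(Xᵢ,Xⱼ); the off-diagonal part of the true-score variance is the same as above.
True-score variance = [8.1²·0.72 + 22.2²·0.61] + 219.38 = 347.872 + 219.38 = 567.252.
Reliability = 567.252 / 777.83 = 0.7293.

0.7293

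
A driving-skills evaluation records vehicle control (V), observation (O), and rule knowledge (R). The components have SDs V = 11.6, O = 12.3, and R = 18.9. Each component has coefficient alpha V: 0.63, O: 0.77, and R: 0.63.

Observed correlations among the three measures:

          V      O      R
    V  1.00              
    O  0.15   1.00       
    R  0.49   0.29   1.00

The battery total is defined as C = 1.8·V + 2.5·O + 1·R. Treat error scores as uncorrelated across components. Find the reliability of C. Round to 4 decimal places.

Var(C) = 1.8²·11.6² + 2.5²·12.3² + 18.9² + 2·[4.5·11.6·12.3·0.15 + 1.8·11.6·18.9·0.49 + 2.5·12.3·18.9·0.29] = 1738.75 + 916.439 = 2655.19.
With uncorrelated errors the cross-covariances are all true-score covariance, so they carry over unchanged; only the diagonal terms shrink to ρᵢσᵢ².
True-score variance = [1.8²·11.6²·0.63 + 2.5²·12.3²·0.77 + 18.9²·0.63] + 916.439 = 1227.79 + 916.439 = 2144.23.
Reliability = 2144.23 / 2655.19 = 0.8076.

0.8076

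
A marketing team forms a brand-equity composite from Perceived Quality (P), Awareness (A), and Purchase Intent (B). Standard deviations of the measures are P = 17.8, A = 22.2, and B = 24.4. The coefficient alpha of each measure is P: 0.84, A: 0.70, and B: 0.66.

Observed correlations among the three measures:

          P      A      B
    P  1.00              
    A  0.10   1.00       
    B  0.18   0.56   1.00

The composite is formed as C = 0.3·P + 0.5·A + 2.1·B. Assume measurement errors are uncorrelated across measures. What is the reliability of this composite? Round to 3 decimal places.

0.735

Var(C) = 0.3²·17.8² + 0.5²·22.2² + 2.1²·24.4² + 2·[0.15·17.8·22.2·0.10 + 0.63·17.8·24.4·0.18 + 1.05·22.2·24.4·0.56] = 2777.26 + 747.374 = 3524.64.
Under uncorrelated errors the observed covariances equal the true-score covariances, so only the own-variance terms attenuate.
True-score variance = [0.3²·17.8²·0.84 + 0.5²·22.2²·0.70 + 2.1²·24.4²·0.66] + 747.374 = 1843.05 + 747.374 = 2590.43.
Reliability = 2590.43 / 3524.64 = 0.735.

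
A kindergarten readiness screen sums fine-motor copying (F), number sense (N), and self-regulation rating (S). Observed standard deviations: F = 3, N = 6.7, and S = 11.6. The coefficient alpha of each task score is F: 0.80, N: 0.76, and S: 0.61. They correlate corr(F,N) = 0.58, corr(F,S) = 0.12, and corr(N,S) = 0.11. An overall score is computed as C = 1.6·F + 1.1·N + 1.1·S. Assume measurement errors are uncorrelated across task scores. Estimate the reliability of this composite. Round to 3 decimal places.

Var(C) = 1.6²·3² + 1.1²·6.7² + 1.1²·11.6² + 2·[1.76·3·6.7·0.58 + 1.76·3·11.6·0.12 + 1.21·6.7·11.6·0.11] = 240.175 + 76.4247 = 316.599.
Because errors are independent across components, Cov(Tᵢ,Tⱼ) = Cov(Xᵢ,Xⱼ); the off-diagonal part of the true-score variance is the same as above.
True-score variance = [1.6²·3²·0.80 + 1.1²·6.7²·0.76 + 1.1²·11.6²·0.61] + 76.4247 = 159.032 + 76.4247 = 235.456.
Reliability = 235.456 / 316.599 = 0.744.

0.744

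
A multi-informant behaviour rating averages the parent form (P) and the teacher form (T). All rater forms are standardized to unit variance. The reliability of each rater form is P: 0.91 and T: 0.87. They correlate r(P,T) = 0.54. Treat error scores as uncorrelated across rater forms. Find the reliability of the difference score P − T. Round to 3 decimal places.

Var(P−T) = 1 + 1 − 2·0.54 = 2 − 1.08 = 0.92.
Because errors are independent across components, Cov(Tᵢ,Tⱼ) = Cov(Xᵢ,Xⱼ); the off-diagonal part of the true-score variance is the same as above.
True-score variance = [0.91 + 0.87] − 1.08 = 1.78 − 1.08 = 0.7.
Reliability = 0.7 / 0.92 = 0.761.

0.761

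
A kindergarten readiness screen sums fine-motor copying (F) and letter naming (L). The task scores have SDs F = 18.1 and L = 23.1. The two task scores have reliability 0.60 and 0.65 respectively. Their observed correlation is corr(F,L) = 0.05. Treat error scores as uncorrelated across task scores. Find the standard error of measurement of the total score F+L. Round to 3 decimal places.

Var(total) = 861.22 + 41.811 = 903.031.
True-score variance = 543.413 + 41.811 = 585.224, so reliability = 0.6481.
Error variance = 903.031 − 585.224 = 317.807; SEM = √317.807 = 17.827.

17.827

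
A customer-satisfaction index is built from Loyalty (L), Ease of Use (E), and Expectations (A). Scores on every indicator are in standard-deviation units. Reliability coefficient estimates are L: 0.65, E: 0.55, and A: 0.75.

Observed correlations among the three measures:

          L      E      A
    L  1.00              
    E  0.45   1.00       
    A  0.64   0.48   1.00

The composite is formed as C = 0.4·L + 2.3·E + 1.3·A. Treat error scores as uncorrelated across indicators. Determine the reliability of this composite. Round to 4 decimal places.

Var(C) = 0.4² + 2.3² + 1.3² + 2·[0.92·0.45 + 0.52·0.64 + 2.99·0.48] = 7.14 + 4.364 = 11.504.
With uncorrelated errors the cross-covariances are all true-score covariance, so they carry over unchanged; only the diagonal terms shrink to ρᵢσᵢ².
True-score variance = [0.4²·0.65 + 2.3²·0.55 + 1.3²·0.75] + 4.364 = 4.281 + 4.364 = 8.645.
Reliability = 8.645 / 11.504 = 0.7515.

0.7515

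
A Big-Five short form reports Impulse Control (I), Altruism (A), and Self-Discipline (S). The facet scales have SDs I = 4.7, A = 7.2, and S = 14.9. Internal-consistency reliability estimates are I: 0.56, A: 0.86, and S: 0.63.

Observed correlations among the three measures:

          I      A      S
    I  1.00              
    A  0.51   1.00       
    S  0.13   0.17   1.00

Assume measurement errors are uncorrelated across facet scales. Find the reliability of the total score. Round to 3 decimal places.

0.743

Var(I+A+S) = 4.7² + 7.2² + 14.9² + 2·[4.7·7.2·0.51 + 4.7·14.9·0.13 + 7.2·14.9·0.17] = 295.94 + 89.1998 = 385.14.
Under uncorrelated errors the observed covariances equal the true-score covariances, so only the own-variance terms attenuate.
True-score variance = [4.7²·0.56 + 7.2²·0.86 + 14.9²·0.63] + 89.1998 = 196.819 + 89.1998 = 286.019.
Reliability = 286.019 / 385.14 = 0.743.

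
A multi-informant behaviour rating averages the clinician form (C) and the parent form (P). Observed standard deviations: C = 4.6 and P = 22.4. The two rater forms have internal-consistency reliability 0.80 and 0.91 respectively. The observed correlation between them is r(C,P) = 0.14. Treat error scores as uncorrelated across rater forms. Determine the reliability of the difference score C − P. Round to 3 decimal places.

0.900

Var(C−P) = 4.6² + 22.4² − 2·4.6·22.4·0.14 = 522.92 − 28.8512 = 494.069.
With uncorrelated errors the cross-covariances are all true-score covariance, so they carry over unchanged; only the diagonal terms shrink to ρᵢσᵢ².
True-score variance = [4.6²·0.80 + 22.4²·0.91] − 28.8512 = 473.53 − 28.8512 = 444.678.
Reliability = 444.678 / 494.069 = 0.900.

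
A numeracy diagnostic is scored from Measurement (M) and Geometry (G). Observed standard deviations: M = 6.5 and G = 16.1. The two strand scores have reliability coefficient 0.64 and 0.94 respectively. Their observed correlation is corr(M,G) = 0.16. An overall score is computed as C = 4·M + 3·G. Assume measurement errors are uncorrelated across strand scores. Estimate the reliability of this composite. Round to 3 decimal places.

Var(C) = 4²·6.5² + 3²·16.1² + 2·[12·6.5·16.1·0.16] = 3008.89 + 401.856 = 3410.75.
With uncorrelated errors the cross-covariances are all true-score covariance, so they carry over unchanged; only the diagonal terms shrink to ρᵢσᵢ².
True-score variance = [4²·6.5²·0.64 + 3²·16.1²·0.94] + 401.856 = 2625.56 + 401.856 = 3027.41.
Reliability = 3027.41 / 3410.75 = 0.888.

0.888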